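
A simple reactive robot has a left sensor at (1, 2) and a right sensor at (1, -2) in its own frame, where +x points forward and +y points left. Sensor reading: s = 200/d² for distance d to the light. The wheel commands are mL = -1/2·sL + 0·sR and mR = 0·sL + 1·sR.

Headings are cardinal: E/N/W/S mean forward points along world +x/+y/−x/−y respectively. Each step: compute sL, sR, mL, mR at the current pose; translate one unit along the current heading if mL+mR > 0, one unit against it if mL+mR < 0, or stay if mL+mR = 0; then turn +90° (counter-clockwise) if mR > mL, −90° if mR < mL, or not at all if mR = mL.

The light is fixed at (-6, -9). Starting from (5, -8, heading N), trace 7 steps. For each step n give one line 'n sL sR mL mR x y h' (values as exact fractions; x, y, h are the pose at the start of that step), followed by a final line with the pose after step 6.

0 40/17 200/173 -20/17 200/173 5 -8 N
1 25/13 25/13 -25/26 25/13 5 -9 W
2 40/29 40/13 -20/29 40/13 4 -9 S
3 100/61 20/13 -50/61 20/13 4 -10 E
4 200/81 200/169 -100/81 200/169 5 -10 N
5 50/29 2 -25/29 2 5 -11 W
6 200/153 200/73 -100/153 200/73 4 -11 S
final 4 -12 E

n=0: pose=(5,-8,N); sL=40/17, sR=200/173; mL=-20/17, mR=200/173; mL+mR=-60/2941 → advance -1; mR−mL=6860/2941 → turn +1·90°
n=1: pose=(5,-9,W); sL=25/13, sR=25/13; mL=-25/26, mR=25/13; mL+mR=25/26 → advance +1; mR−mL=75/26 → turn +1·90°
n=2: pose=(4,-9,S); sL=40/29, sR=40/13; mL=-20/29, mR=40/13; mL+mR=900/377 → advance +1; mR−mL=1420/377 → turn +1·90°
n=3: pose=(4,-10,E); sL=100/61, sR=20/13; mL=-50/61, mR=20/13; mL+mR=570/793 → advance +1; mR−mL=1870/793 → turn +1·90°
n=4: pose=(5,-10,N); sL=200/81, sR=200/169; mL=-100/81, mR=200/169; mL+mR=-700/13689 → advance -1; mR−mL=33100/13689 → turn +1·90°
n=5: pose=(5,-11,W); sL=50/29, sR=2; mL=-25/29, mR=2; mL+mR=33/29 → advance +1; mR−mL=83/29 → turn +1·90°
n=6: pose=(4,-11,S); sL=200/153, sR=200/73; mL=-100/153, mR=200/73; mL+mR=23300/11169 → advance +1; mR−mL=37900/11169 → turn +1·90°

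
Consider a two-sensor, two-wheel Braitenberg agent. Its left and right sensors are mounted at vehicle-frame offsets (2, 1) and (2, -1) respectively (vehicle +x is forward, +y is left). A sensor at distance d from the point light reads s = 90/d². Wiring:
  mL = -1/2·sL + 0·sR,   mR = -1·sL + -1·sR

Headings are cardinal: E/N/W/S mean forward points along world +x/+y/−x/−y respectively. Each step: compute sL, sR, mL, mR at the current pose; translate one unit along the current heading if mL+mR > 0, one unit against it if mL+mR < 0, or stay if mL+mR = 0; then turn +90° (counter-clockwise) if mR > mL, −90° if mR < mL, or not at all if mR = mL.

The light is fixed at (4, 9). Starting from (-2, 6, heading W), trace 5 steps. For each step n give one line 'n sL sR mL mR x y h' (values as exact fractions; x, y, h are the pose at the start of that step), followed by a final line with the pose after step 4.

n=0: pose=(-2,6,W); sL=9/8, sR=45/34; mL=-9/16, mR=-333/136; mL+mR=-819/272 → advance -1; mR−mL=-513/272 → turn -1·90°
n=1: pose=(-1,6,N); sL=90/37, sR=90/17; mL=-45/37, mR=-4860/629; mL+mR=-5625/629 → advance -1; mR−mL=-4095/629 → turn -1·90°
n=2: pose=(-1,5,E); sL=5, sR=45/17; mL=-5/2, mR=-130/17; mL+mR=-345/34 → advance -1; mR−mL=-175/34 → turn -1·90°
n=3: pose=(-2,5,S); sL=90/61, sR=18/17; mL=-45/61, mR=-2628/1037; mL+mR=-3393/1037 → advance -1; mR−mL=-1863/1037 → turn -1·90°
n=4: pose=(-2,6,W); sL=9/8, sR=45/34; mL=-9/16, mR=-333/136; mL+mR=-819/272 → advance -1; mR−mL=-513/272 → turn -1·90°

0 9/8 45/34 -9/16 -333/136 -2 6 W
1 90/37 90/17 -45/37 -4860/629 -1 6 N
2 5 45/17 -5/2 -130/17 -1 5 E
3 90/61 18/17 -45/61 -2628/1037 -2 5 S
4 9/8 45/34 -9/16 -333/136 -2 6 W
final -1 6 N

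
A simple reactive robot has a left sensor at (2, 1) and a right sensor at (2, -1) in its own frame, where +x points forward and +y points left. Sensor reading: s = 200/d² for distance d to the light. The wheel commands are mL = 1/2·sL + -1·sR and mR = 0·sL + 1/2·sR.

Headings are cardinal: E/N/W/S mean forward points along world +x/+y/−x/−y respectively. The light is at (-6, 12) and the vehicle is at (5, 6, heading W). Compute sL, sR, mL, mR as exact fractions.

20/13 100/53 -770/689 50/53

left sensor world pos  = (3, 5); dL² = 130
right sensor world pos = (3, 7); dR² = 106
sL = 200/130 = 20/13
sR = 200/106 = 100/53
mL = 1/2·sL + -1·sR = -770/689
mR = 0·sL + 1/2·sR = 50/53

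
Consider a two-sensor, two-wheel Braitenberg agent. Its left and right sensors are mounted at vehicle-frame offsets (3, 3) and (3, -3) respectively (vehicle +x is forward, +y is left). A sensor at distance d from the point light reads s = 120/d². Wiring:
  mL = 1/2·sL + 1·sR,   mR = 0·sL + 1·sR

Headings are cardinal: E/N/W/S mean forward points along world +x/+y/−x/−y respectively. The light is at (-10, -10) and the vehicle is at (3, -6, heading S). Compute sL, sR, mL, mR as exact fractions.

left sensor world pos  = (6, -9); dL² = 257
right sensor world pos = (0, -9); dR² = 101
sL = 120/257 = 120/257
sR = 120/101 = 120/101
mL = 1/2·sL + 1·sR = 36900/25957
mR = 0·sL + 1·sR = 120/101

120/257 120/101 36900/25957 120/101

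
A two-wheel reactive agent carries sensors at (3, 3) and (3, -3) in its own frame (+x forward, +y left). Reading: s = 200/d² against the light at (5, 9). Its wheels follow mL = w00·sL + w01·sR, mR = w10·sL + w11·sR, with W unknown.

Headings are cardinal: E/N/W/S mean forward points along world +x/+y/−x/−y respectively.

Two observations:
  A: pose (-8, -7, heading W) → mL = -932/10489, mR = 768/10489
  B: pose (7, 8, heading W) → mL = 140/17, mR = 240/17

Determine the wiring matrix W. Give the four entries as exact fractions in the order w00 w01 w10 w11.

obs A: pose=(-8,-7,W) → sL=200/617, sR=8/17, mL=-932/10489, mR=768/10489
obs B: pose=(7,8,W) → sL=200/17, sR=40, mL=140/17, mR=240/17
sensor matrix S = [[200/617, 8/17], [200/17, 40]]; det S = 1324800/178313
solve [mL_A; mL_B] = S·[w00; w01] and [mR_A; mR_B] = S·[w10; w11]:
  w00 = -1, w01 = 1/2, w10 = -1/2, w11 = 1/2

-1 1/2 -1/2 1/2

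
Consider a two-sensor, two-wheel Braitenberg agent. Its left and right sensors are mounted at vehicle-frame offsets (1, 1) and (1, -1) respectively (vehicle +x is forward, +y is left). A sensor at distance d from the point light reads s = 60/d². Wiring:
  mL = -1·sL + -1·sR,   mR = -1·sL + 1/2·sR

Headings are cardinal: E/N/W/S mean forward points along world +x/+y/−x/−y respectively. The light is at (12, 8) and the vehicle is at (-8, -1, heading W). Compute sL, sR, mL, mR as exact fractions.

60/541 12/101 -12552/54641 -2814/54641

left sensor world pos  = (-9, -2); dL² = 541
right sensor world pos = (-9, 0); dR² = 505
sL = 60/541 = 60/541
sR = 60/505 = 12/101
mL = -1·sL + -1·sR = -12552/54641
mR = -1·sL + 1/2·sR = -2814/54641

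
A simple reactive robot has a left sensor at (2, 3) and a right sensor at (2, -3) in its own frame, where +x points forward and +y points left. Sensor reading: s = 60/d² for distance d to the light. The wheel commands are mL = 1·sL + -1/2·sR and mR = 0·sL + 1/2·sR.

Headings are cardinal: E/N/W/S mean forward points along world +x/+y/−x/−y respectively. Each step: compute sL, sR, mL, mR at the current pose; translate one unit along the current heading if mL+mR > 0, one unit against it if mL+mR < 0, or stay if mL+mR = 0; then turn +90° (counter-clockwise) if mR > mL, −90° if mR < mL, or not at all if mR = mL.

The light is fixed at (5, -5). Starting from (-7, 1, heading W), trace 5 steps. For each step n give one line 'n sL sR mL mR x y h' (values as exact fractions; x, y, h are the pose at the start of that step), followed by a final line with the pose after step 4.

0 12/41 60/277 2094/11357 30/277 -7 1 W
1 3/16 15/41 3/656 15/82 -8 1 N
2 60/241 12/65 2454/15665 6/65 -8 2 W
3 6/37 30/101 51/3737 15/101 -9 2 N
4 60/281 60/377 14190/105937 30/377 -9 3 W
final -10 3 N

n=0: pose=(-7,1,W); sL=12/41, sR=60/277; mL=2094/11357, mR=30/277; mL+mR=12/41 → advance +1; mR−mL=-864/11357 → turn -1·90°
n=1: pose=(-8,1,N); sL=3/16, sR=15/41; mL=3/656, mR=15/82; mL+mR=3/16 → advance +1; mR−mL=117/656 → turn +1·90°
n=2: pose=(-8,2,W); sL=60/241, sR=12/65; mL=2454/15665, mR=6/65; mL+mR=60/241 → advance +1; mR−mL=-1008/15665 → turn -1·90°
n=3: pose=(-9,2,N); sL=6/37, sR=30/101; mL=51/3737, mR=15/101; mL+mR=6/37 → advance +1; mR−mL=504/3737 → turn +1·90°
n=4: pose=(-9,3,W); sL=60/281, sR=60/377; mL=14190/105937, mR=30/377; mL+mR=60/281 → advance +1; mR−mL=-5760/105937 → turn -1·90°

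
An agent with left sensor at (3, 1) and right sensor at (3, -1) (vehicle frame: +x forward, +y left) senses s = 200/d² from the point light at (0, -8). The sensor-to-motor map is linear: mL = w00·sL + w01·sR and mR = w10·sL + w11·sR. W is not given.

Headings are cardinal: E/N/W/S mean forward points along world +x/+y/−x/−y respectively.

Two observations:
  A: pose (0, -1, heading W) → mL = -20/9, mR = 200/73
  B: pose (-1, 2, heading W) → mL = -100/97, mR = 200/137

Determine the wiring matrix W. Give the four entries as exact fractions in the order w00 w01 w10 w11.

obs A: pose=(0,-1,W) → sL=40/9, sR=200/73, mL=-20/9, mR=200/73
obs B: pose=(-1,2,W) → sL=200/97, sR=200/137, mL=-100/97, mR=200/137
sensor matrix S = [[40/9, 200/73], [200/97, 200/137]]; det S = 7328000/8730873
solve [mL_A; mL_B] = S·[w00; w01] and [mR_A; mR_B] = S·[w10; w11]:
  w00 = -1/2, w01 = 0, w10 = 0, w11 = 1

-1/2 0 0 1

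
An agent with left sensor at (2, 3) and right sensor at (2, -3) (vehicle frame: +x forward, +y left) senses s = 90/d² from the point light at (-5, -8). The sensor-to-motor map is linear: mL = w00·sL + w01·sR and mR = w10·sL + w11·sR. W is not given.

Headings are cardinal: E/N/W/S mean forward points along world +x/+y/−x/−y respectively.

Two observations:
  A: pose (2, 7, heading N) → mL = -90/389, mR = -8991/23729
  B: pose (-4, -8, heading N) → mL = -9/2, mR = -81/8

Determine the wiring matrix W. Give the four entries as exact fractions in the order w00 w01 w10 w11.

obs A: pose=(2,7,N) → sL=18/61, sR=90/389, mL=-90/389, mR=-8991/23729
obs B: pose=(-4,-8,N) → sL=45/4, sR=9/2, mL=-9/2, mR=-81/8
sensor matrix S = [[18/61, 90/389], [45/4, 9/2]]; det S = -60507/47458
solve [mL_A; mL_B] = S·[w00; w01] and [mR_A; mR_B] = S·[w10; w11]:
  w00 = 0, w01 = -1, w10 = -1/2, w11 = -1

0 -1 -1/2 -1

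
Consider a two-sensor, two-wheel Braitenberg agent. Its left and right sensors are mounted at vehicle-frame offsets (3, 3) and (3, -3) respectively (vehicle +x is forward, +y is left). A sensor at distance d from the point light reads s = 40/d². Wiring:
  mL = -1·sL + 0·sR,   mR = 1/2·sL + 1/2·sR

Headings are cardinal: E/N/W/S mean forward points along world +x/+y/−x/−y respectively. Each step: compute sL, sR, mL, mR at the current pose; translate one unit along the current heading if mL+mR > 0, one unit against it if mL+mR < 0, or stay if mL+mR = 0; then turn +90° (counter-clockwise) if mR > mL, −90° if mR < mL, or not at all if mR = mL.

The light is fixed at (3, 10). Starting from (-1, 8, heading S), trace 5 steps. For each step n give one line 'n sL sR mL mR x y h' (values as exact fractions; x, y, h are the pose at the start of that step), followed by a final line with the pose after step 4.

0 20/13 20/37 -20/13 500/481 -1 8 S
1 8 40/17 -8 88/17 -1 9 E
2 10/17 5 -10/17 95/34 -2 9 N
3 40/73 40/73 -40/73 40/73 -2 10 W
4 40/13 40/73 -40/13 1720/949 -2 10 S
final -2 11 E

n=0: pose=(-1,8,S); sL=20/13, sR=20/37; mL=-20/13, mR=500/481; mL+mR=-240/481 → advance -1; mR−mL=1240/481 → turn +1·90°
n=1: pose=(-1,9,E); sL=8, sR=40/17; mL=-8, mR=88/17; mL+mR=-48/17 → advance -1; mR−mL=224/17 → turn +1·90°
n=2: pose=(-2,9,N); sL=10/17, sR=5; mL=-10/17, mR=95/34; mL+mR=75/34 → advance +1; mR−mL=115/34 → turn +1·90°
n=3: pose=(-2,10,W); sL=40/73, sR=40/73; mL=-40/73, mR=40/73; mL+mR=0 → advance +0; mR−mL=80/73 → turn +1·90°
n=4: pose=(-2,10,S); sL=40/13, sR=40/73; mL=-40/13, mR=1720/949; mL+mR=-1200/949 → advance -1; mR−mL=4640/949 → turn +1·90°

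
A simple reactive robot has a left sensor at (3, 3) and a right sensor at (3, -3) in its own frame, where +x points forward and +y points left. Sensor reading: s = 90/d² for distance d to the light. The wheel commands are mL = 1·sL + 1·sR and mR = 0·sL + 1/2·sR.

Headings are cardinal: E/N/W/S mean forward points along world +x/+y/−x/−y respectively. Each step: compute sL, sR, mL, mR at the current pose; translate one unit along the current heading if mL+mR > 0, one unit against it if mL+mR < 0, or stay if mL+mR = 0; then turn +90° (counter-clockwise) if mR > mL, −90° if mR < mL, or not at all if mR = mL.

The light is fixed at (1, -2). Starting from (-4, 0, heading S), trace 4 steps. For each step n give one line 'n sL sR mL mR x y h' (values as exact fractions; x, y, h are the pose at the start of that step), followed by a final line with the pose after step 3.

0 18 18/13 252/13 9/13 -4 0 S
1 45/34 9/8 333/136 9/16 -4 -1 W
2 90/97 18/5 2196/485 9/5 -5 -1 N
3 45/17 9 198/17 9/2 -5 0 E
final -4 0 S

n=0: pose=(-4,0,S); sL=18, sR=18/13; mL=252/13, mR=9/13; mL+mR=261/13 → advance +1; mR−mL=-243/13 → turn -1·90°
n=1: pose=(-4,-1,W); sL=45/34, sR=9/8; mL=333/136, mR=9/16; mL+mR=819/272 → advance +1; mR−mL=-513/272 → turn -1·90°
n=2: pose=(-5,-1,N); sL=90/97, sR=18/5; mL=2196/485, mR=9/5; mL+mR=3069/485 → advance +1; mR−mL=-1323/485 → turn -1·90°
n=3: pose=(-5,0,E); sL=45/17, sR=9; mL=198/17, mR=9/2; mL+mR=549/34 → advance +1; mR−mL=-243/34 → turn -1·90°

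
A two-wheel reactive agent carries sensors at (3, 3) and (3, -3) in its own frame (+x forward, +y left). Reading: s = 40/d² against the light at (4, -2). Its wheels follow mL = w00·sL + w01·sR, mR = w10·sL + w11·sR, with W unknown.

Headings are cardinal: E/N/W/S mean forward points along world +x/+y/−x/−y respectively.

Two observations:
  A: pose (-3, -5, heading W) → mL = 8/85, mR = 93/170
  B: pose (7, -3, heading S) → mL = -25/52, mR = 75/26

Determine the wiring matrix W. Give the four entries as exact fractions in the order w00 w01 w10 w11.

obs A: pose=(-3,-5,W) → sL=5/17, sR=2/5, mL=8/85, mR=93/170
obs B: pose=(7,-3,S) → sL=10/13, sR=5/2, mL=-25/52, mR=75/26
sensor matrix S = [[5/17, 2/5], [10/13, 5/2]]; det S = 189/442
solve [mL_A; mL_B] = S·[w00; w01] and [mR_A; mR_B] = S·[w10; w11]:
  w00 = 1, w01 = -1/2, w10 = 1/2, w11 = 1

1 -1/2 1/2 1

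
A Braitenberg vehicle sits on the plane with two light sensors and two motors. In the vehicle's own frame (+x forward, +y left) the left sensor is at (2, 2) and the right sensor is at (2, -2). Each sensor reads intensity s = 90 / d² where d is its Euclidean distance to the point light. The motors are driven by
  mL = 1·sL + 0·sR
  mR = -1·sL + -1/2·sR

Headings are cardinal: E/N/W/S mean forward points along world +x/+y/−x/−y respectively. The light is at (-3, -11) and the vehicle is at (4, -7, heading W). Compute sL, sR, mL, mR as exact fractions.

90/29 90/61 90/29 -6795/1769

left sensor world pos  = (2, -9); dL² = 29
right sensor world pos = (2, -5); dR² = 61
sL = 90/29 = 90/29
sR = 90/61 = 90/61
mL = 1·sL + 0·sR = 90/29
mR = -1·sL + -1/2·sR = -6795/1769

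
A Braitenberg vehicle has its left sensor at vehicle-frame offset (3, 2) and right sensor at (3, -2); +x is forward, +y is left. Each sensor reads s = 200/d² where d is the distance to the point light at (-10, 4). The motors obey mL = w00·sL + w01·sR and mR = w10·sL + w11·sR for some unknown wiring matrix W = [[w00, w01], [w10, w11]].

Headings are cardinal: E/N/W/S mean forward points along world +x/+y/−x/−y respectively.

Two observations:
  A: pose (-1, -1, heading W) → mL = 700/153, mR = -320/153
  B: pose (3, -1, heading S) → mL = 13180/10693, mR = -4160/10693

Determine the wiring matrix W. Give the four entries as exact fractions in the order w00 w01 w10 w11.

1 1/2 1 -1

obs A: pose=(-1,-1,W) → sL=40/17, sR=40/9, mL=700/153, mR=-320/153
obs B: pose=(3,-1,S) → sL=200/289, sR=40/37, mL=13180/10693, mR=-4160/10693
sensor matrix S = [[40/17, 40/9], [200/289, 40/37]]; det S = -51200/96237
solve [mL_A; mL_B] = S·[w00; w01] and [mR_A; mR_B] = S·[w10; w11]:
  w00 = 1, w01 = 1/2, w10 = 1, w11 = -1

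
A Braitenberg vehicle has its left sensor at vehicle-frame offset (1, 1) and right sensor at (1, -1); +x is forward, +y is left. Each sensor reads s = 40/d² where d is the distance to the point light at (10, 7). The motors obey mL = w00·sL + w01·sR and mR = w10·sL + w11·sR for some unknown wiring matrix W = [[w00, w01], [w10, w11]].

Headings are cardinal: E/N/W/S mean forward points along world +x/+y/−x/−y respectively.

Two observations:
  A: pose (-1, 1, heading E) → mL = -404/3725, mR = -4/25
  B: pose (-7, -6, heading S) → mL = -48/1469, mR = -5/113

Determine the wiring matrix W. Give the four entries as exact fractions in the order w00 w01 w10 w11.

obs A: pose=(-1,1,E) → sL=8/25, sR=40/149, mL=-404/3725, mR=-4/25
obs B: pose=(-7,-6,S) → sL=10/113, sR=1/13, mL=-48/1469, mR=-5/113
sensor matrix S = [[8/25, 40/149], [10/113, 1/13]]; det S = 4696/5472025
solve [mL_A; mL_B] = S·[w00; w01] and [mR_A; mR_B] = S·[w10; w11]:
  w00 = 1/2, w01 = -1, w10 = -1/2, w11 = 0

1/2 -1 -1/2 0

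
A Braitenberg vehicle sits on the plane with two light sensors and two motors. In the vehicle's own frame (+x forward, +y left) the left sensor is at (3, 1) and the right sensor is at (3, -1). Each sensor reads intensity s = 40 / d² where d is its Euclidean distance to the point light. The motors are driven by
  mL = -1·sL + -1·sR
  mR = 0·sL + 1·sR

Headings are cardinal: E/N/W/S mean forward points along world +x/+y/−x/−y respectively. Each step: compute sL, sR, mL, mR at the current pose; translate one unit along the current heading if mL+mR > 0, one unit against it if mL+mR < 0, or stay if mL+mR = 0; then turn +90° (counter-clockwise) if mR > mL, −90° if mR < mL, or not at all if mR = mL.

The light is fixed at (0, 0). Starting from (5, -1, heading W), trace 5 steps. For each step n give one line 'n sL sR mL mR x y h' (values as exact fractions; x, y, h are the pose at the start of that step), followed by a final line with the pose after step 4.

n=0: pose=(5,-1,W); sL=5, sR=10; mL=-15, mR=10; mL+mR=-5 → advance -1; mR−mL=25 → turn +1·90°
n=1: pose=(6,-1,S); sL=8/13, sR=40/41; mL=-848/533, mR=40/41; mL+mR=-8/13 → advance -1; mR−mL=1368/533 → turn +1·90°
n=2: pose=(6,0,E); sL=20/41, sR=20/41; mL=-40/41, mR=20/41; mL+mR=-20/41 → advance -1; mR−mL=60/41 → turn +1·90°
n=3: pose=(5,0,N); sL=8/5, sR=8/9; mL=-112/45, mR=8/9; mL+mR=-8/5 → advance -1; mR−mL=152/45 → turn +1·90°
n=4: pose=(5,-1,W); sL=5, sR=10; mL=-15, mR=10; mL+mR=-5 → advance -1; mR−mL=25 → turn +1·90°

0 5 10 -15 10 5 -1 W
1 8/13 40/41 -848/533 40/41 6 -1 S
2 20/41 20/41 -40/41 20/41 6 0 E
3 8/5 8/9 -112/45 8/9 5 0 N
4 5 10 -15 10 5 -1 W
final 6 -1 S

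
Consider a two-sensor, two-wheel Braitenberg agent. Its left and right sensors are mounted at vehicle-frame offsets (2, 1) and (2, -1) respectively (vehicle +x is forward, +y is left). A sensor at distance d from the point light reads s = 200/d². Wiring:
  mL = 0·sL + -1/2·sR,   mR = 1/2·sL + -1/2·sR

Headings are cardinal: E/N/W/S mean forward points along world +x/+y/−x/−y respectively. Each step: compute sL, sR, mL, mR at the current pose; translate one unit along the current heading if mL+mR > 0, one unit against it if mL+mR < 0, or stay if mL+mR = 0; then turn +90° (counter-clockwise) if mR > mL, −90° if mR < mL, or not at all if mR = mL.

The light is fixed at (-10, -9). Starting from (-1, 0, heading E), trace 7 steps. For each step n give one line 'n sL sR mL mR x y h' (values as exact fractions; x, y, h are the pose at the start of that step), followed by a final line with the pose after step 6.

n=0: pose=(-1,0,E); sL=200/221, sR=40/37; mL=-20/37, mR=-720/8177; mL+mR=-5140/8177 → advance -1; mR−mL=100/221 → turn +1·90°
n=1: pose=(-2,0,N); sL=20/17, sR=100/101; mL=-50/101, mR=160/1717; mL+mR=-690/1717 → advance -1; mR−mL=10/17 → turn +1·90°
n=2: pose=(-2,-1,W); sL=40/17, sR=200/117; mL=-100/117, mR=640/1989; mL+mR=-1060/1989 → advance -1; mR−mL=20/17 → turn +1·90°
n=3: pose=(-1,-1,S); sL=25/17, sR=2; mL=-1, mR=-9/34; mL+mR=-43/34 → advance -1; mR−mL=25/34 → turn +1·90°
n=4: pose=(-1,0,E); sL=200/221, sR=40/37; mL=-20/37, mR=-720/8177; mL+mR=-5140/8177 → advance -1; mR−mL=100/221 → turn +1·90°
n=5: pose=(-2,0,N); sL=20/17, sR=100/101; mL=-50/101, mR=160/1717; mL+mR=-690/1717 → advance -1; mR−mL=10/17 → turn +1·90°
n=6: pose=(-2,-1,W); sL=40/17, sR=200/117; mL=-100/117, mR=640/1989; mL+mR=-1060/1989 → advance -1; mR−mL=20/17 → turn +1·90°

0 200/221 40/37 -20/37 -720/8177 -1 0 E
1 20/17 100/101 -50/101 160/1717 -2 0 N
2 40/17 200/117 -100/117 640/1989 -2 -1 W
3 25/17 2 -1 -9/34 -1 -1 S
4 200/221 40/37 -20/37 -720/8177 -1 0 E
5 20/17 100/101 -50/101 160/1717 -2 0 N
6 40/17 200/117 -100/117 640/1989 -2 -1 W
final -1 -1 S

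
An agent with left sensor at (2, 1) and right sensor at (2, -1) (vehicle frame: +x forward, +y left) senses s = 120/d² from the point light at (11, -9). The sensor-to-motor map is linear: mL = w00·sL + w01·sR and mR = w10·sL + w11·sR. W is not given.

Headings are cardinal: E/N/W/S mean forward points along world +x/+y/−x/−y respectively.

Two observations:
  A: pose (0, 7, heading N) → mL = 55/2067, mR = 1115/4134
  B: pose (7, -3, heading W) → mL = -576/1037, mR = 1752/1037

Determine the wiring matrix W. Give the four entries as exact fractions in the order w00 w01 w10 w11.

obs A: pose=(0,7,N) → sL=10/39, sR=15/53, mL=55/2067, mR=1115/4134
obs B: pose=(7,-3,W) → sL=120/61, sR=24/17, mL=-576/1037, mR=1752/1037
sensor matrix S = [[10/39, 15/53], [120/61, 24/17]]; det S = -139160/714493
solve [mL_A; mL_B] = S·[w00; w01] and [mR_A; mR_B] = S·[w10; w11]:
  w00 = -1, w01 = 1, w10 = 1/2, w11 = 1/2

-1 1 1/2 1/2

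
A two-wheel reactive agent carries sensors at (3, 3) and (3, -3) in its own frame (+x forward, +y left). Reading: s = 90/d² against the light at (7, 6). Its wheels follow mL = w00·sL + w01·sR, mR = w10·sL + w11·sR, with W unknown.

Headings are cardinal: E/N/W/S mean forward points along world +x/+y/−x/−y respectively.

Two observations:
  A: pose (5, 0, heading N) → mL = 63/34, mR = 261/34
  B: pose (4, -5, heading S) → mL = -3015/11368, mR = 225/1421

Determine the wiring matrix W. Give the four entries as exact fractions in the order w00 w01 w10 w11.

-1 1/2 -1/2 1

obs A: pose=(5,0,N) → sL=45/17, sR=9, mL=63/34, mR=261/34
obs B: pose=(4,-5,S) → sL=45/98, sR=45/116, mL=-3015/11368, mR=225/1421
sensor matrix S = [[45/17, 9], [45/98, 45/116]]; det S = -300105/96628
solve [mL_A; mL_B] = S·[w00; w01] and [mR_A; mR_B] = S·[w10; w11]:
  w00 = -1, w01 = 1/2, w10 = -1/2, w11 = 1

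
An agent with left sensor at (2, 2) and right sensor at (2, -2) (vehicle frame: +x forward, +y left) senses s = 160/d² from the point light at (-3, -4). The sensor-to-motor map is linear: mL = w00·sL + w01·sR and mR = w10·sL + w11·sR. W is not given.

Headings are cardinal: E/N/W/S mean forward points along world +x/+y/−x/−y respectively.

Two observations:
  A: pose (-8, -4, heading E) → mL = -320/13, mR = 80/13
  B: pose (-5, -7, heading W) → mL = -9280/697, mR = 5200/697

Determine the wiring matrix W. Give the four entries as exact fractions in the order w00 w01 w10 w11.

obs A: pose=(-8,-4,E) → sL=160/13, sR=160/13, mL=-320/13, mR=80/13
obs B: pose=(-5,-7,W) → sL=160/41, sR=160/17, mL=-9280/697, mR=5200/697
sensor matrix S = [[160/13, 160/13], [160/41, 160/17]]; det S = 614400/9061
solve [mL_A; mL_B] = S·[w00; w01] and [mR_A; mR_B] = S·[w10; w11]:
  w00 = -1, w01 = -1, w10 = -1/2, w11 = 1

-1 -1 -1/2 1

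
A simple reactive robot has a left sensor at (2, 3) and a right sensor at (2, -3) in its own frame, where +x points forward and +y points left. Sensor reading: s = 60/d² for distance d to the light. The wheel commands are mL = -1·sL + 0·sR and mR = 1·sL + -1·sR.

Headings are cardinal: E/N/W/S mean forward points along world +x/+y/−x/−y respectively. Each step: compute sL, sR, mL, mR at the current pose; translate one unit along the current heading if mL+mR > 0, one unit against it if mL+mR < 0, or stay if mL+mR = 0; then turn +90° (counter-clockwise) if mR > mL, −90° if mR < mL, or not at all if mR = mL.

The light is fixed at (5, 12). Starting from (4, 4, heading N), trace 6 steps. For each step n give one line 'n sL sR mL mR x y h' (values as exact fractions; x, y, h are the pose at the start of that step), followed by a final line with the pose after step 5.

0 15/13 3/2 -15/13 -9/26 4 4 N
1 20/51 4/3 -20/51 -16/17 4 3 W
2 30/29 30/29 -30/29 0 5 3 N
3 60/173 60/53 -60/173 -7200/9169 5 2 W
4 15/17 3/4 -15/17 9/68 6 2 N
5 60/197 12/13 -60/197 -1584/2561 6 1 W
final 7 1 N

n=0: pose=(4,4,N); sL=15/13, sR=3/2; mL=-15/13, mR=-9/26; mL+mR=-3/2 → advance -1; mR−mL=21/26 → turn +1·90°
n=1: pose=(4,3,W); sL=20/51, sR=4/3; mL=-20/51, mR=-16/17; mL+mR=-4/3 → advance -1; mR−mL=-28/51 → turn -1·90°
n=2: pose=(5,3,N); sL=30/29, sR=30/29; mL=-30/29, mR=0; mL+mR=-30/29 → advance -1; mR−mL=30/29 → turn +1·90°
n=3: pose=(5,2,W); sL=60/173, sR=60/53; mL=-60/173, mR=-7200/9169; mL+mR=-60/53 → advance -1; mR−mL=-4020/9169 → turn -1·90°
n=4: pose=(6,2,N); sL=15/17, sR=3/4; mL=-15/17, mR=9/68; mL+mR=-3/4 → advance -1; mR−mL=69/68 → turn +1·90°
n=5: pose=(6,1,W); sL=60/197, sR=12/13; mL=-60/197, mR=-1584/2561; mL+mR=-12/13 → advance -1; mR−mL=-804/2561 → turn -1·90°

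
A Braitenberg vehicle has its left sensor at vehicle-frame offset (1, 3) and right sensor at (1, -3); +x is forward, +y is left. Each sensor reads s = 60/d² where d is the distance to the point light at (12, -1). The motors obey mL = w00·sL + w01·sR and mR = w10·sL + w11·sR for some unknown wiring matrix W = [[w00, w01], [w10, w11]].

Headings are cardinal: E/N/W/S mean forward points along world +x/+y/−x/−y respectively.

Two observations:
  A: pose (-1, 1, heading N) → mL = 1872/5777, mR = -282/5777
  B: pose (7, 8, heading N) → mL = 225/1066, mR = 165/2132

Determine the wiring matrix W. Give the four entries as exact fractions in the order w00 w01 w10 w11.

obs A: pose=(-1,1,N) → sL=12/53, sR=60/109, mL=1872/5777, mR=-282/5777
obs B: pose=(7,8,N) → sL=15/41, sR=15/26, mL=225/1066, mR=165/2132
sensor matrix S = [[12/53, 60/109], [15/41, 15/26]]; det S = -217890/3079141
solve [mL_A; mL_B] = S·[w00; w01] and [mR_A; mR_B] = S·[w10; w11]:
  w00 = -1, w01 = 1, w10 = 1, w11 = -1/2

-1 1 1 -1/2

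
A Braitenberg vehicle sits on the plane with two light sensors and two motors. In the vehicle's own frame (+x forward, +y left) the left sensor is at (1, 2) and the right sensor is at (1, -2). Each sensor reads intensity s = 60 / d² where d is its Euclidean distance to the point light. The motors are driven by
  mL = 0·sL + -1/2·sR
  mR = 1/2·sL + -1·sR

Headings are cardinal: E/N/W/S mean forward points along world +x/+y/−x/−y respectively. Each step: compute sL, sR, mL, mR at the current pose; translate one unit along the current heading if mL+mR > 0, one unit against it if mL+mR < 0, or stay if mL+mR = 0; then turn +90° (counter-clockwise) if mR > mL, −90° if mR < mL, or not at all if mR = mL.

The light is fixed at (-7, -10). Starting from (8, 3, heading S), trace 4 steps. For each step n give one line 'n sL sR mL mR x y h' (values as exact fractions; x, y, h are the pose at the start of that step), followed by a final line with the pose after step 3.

n=0: pose=(8,3,S); sL=60/433, sR=60/313; mL=-30/313, mR=-16590/135529; mL+mR=-29580/135529 → advance -1; mR−mL=-3600/135529 → turn -1·90°
n=1: pose=(8,4,W); sL=3/17, sR=15/113; mL=-15/226, mR=-171/3842; mL+mR=-213/1921 → advance -1; mR−mL=42/1921 → turn +1·90°
n=2: pose=(9,4,S); sL=60/493, sR=12/73; mL=-6/73, mR=-3726/35989; mL+mR=-6684/35989 → advance -1; mR−mL=-768/35989 → turn -1·90°
n=3: pose=(9,5,W); sL=30/197, sR=30/257; mL=-15/257, mR=-2055/50629; mL+mR=-5010/50629 → advance -1; mR−mL=900/50629 → turn +1·90°

0 60/433 60/313 -30/313 -16590/135529 8 3 S
1 3/17 15/113 -15/226 -171/3842 8 4 W
2 60/493 12/73 -6/73 -3726/35989 9 4 S
3 30/197 30/257 -15/257 -2055/50629 9 5 W
final 10 5 S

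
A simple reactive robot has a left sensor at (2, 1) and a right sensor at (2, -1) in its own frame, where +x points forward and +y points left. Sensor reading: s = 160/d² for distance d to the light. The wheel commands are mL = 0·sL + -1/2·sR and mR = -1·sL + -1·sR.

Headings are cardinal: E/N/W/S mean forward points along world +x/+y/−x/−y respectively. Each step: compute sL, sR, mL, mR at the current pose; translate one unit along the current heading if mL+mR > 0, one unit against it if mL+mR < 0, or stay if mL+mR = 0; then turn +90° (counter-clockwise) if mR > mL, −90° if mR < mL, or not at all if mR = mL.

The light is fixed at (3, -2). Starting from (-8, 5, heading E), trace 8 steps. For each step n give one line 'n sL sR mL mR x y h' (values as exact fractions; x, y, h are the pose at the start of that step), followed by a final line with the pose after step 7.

0 32/29 160/117 -80/117 -8384/3393 -8 5 E
1 80/73 80/97 -40/97 -13600/7081 -9 5 S
2 32/49 160/277 -80/277 -16704/13573 -9 6 W
3 40/61 4/5 -2/5 -444/305 -8 6 N
4 32/29 160/117 -80/117 -8384/3393 -8 5 E
5 80/73 80/97 -40/97 -13600/7081 -9 5 S
6 32/49 160/277 -80/277 -16704/13573 -9 6 W
7 40/61 4/5 -2/5 -444/305 -8 6 N
final -8 5 E

n=0: pose=(-8,5,E); sL=32/29, sR=160/117; mL=-80/117, mR=-8384/3393; mL+mR=-3568/1131 → advance -1; mR−mL=-6064/3393 → turn -1·90°
n=1: pose=(-9,5,S); sL=80/73, sR=80/97; mL=-40/97, mR=-13600/7081; mL+mR=-16520/7081 → advance -1; mR−mL=-10680/7081 → turn -1·90°
n=2: pose=(-9,6,W); sL=32/49, sR=160/277; mL=-80/277, mR=-16704/13573; mL+mR=-20624/13573 → advance -1; mR−mL=-12784/13573 → turn -1·90°
n=3: pose=(-8,6,N); sL=40/61, sR=4/5; mL=-2/5, mR=-444/305; mL+mR=-566/305 → advance -1; mR−mL=-322/305 → turn -1·90°
n=4: pose=(-8,5,E); sL=32/29, sR=160/117; mL=-80/117, mR=-8384/3393; mL+mR=-3568/1131 → advance -1; mR−mL=-6064/3393 → turn -1·90°
n=5: pose=(-9,5,S); sL=80/73, sR=80/97; mL=-40/97, mR=-13600/7081; mL+mR=-16520/7081 → advance -1; mR−mL=-10680/7081 → turn -1·90°
n=6: pose=(-9,6,W); sL=32/49, sR=160/277; mL=-80/277, mR=-16704/13573; mL+mR=-20624/13573 → advance -1; mR−mL=-12784/13573 → turn -1·90°
n=7: pose=(-8,6,N); sL=40/61, sR=4/5; mL=-2/5, mR=-444/305; mL+mR=-566/305 → advance -1; mR−mL=-322/305 → turn -1·90°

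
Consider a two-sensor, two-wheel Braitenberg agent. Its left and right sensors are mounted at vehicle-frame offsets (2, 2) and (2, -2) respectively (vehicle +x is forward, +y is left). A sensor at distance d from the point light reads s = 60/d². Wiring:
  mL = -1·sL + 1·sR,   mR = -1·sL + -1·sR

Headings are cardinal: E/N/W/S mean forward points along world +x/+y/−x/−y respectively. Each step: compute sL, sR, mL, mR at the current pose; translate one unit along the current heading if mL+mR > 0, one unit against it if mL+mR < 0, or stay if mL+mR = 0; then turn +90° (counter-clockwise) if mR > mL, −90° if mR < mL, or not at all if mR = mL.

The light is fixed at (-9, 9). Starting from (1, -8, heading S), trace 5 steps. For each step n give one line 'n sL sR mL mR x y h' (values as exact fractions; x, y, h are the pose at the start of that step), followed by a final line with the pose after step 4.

n=0: pose=(1,-8,S); sL=12/101, sR=12/85; mL=192/8585, mR=-2232/8585; mL+mR=-24/101 → advance -1; mR−mL=-24/85 → turn -1·90°
n=1: pose=(1,-7,W); sL=15/97, sR=3/13; mL=96/1261, mR=-486/1261; mL+mR=-30/97 → advance -1; mR−mL=-6/13 → turn -1·90°
n=2: pose=(2,-7,N); sL=60/277, sR=12/73; mL=-1056/20221, mR=-7704/20221; mL+mR=-120/277 → advance -1; mR−mL=-24/73 → turn -1·90°
n=3: pose=(2,-8,E); sL=30/197, sR=6/53; mL=-408/10441, mR=-2772/10441; mL+mR=-60/197 → advance -1; mR−mL=-12/53 → turn -1·90°
n=4: pose=(1,-8,S); sL=12/101, sR=12/85; mL=192/8585, mR=-2232/8585; mL+mR=-24/101 → advance -1; mR−mL=-24/85 → turn -1·90°

0 12/101 12/85 192/8585 -2232/8585 1 -8 S
1 15/97 3/13 96/1261 -486/1261 1 -7 W
2 60/277 12/73 -1056/20221 -7704/20221 2 -7 N
3 30/197 6/53 -408/10441 -2772/10441 2 -8 E
4 12/101 12/85 192/8585 -2232/8585 1 -8 S
final 1 -7 W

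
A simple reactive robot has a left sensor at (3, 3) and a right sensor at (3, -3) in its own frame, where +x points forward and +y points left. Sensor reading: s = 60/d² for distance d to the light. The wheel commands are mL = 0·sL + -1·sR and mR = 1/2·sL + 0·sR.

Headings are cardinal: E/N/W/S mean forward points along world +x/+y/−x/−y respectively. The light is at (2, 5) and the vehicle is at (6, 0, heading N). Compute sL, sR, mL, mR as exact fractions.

12 60/53 -60/53 6

left sensor world pos  = (3, 3); dL² = 5
right sensor world pos = (9, 3); dR² = 53
sL = 60/5 = 12
sR = 60/53 = 60/53
mL = 0·sL + -1·sR = -60/53
mR = 1/2·sL + 0·sR = 6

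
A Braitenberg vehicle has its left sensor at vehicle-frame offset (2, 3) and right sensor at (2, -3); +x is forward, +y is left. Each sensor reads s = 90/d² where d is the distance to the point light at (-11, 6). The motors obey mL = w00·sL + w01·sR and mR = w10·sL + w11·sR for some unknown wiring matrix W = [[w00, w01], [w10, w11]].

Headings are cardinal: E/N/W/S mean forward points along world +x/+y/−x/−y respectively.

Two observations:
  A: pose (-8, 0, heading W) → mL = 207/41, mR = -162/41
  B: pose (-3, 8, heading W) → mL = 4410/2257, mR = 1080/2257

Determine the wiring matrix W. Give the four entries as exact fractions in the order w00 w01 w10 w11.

1/2 1/2 1/2 -1/2

obs A: pose=(-8,0,W) → sL=45/41, sR=9, mL=207/41, mR=-162/41
obs B: pose=(-3,8,W) → sL=90/37, sR=90/61, mL=4410/2257, mR=1080/2257
sensor matrix S = [[45/41, 9], [90/37, 90/61]]; det S = -1875960/92537
solve [mL_A; mL_B] = S·[w00; w01] and [mR_A; mR_B] = S·[w10; w11]:
  w00 = 1/2, w01 = 1/2, w10 = 1/2, w11 = -1/2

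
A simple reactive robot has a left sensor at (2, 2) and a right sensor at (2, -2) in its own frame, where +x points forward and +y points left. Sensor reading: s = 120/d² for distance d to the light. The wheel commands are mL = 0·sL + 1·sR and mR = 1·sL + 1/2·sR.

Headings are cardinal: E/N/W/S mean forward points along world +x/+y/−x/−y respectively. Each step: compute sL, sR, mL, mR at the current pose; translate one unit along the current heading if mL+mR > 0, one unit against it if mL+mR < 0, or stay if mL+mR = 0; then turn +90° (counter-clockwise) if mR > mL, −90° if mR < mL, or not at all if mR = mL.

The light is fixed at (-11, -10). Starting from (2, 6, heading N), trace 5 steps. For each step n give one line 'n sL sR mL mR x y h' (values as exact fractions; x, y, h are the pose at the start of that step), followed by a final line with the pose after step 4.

n=0: pose=(2,6,N); sL=24/89, sR=40/183; mL=40/183, mR=6172/16287; mL+mR=3244/5429 → advance +1; mR−mL=2612/16287 → turn +1·90°
n=1: pose=(2,7,W); sL=60/173, sR=60/241; mL=60/241, mR=19650/41693; mL+mR=30030/41693 → advance +1; mR−mL=9270/41693 → turn +1·90°
n=2: pose=(1,7,S); sL=120/421, sR=24/65; mL=24/65, mR=12852/27365; mL+mR=22956/27365 → advance +1; mR−mL=2748/27365 → turn +1·90°
n=3: pose=(1,6,E); sL=3/13, sR=15/49; mL=15/49, mR=489/1274; mL+mR=879/1274 → advance +1; mR−mL=99/1274 → turn +1·90°
n=4: pose=(2,6,N); sL=24/89, sR=40/183; mL=40/183, mR=6172/16287; mL+mR=3244/5429 → advance +1; mR−mL=2612/16287 → turn +1·90°

0 24/89 40/183 40/183 6172/16287 2 6 N
1 60/173 60/241 60/241 19650/41693 2 7 W
2 120/421 24/65 24/65 12852/27365 1 7 S
3 3/13 15/49 15/49 489/1274 1 6 E
4 24/89 40/183 40/183 6172/16287 2 6 N
final 2 7 W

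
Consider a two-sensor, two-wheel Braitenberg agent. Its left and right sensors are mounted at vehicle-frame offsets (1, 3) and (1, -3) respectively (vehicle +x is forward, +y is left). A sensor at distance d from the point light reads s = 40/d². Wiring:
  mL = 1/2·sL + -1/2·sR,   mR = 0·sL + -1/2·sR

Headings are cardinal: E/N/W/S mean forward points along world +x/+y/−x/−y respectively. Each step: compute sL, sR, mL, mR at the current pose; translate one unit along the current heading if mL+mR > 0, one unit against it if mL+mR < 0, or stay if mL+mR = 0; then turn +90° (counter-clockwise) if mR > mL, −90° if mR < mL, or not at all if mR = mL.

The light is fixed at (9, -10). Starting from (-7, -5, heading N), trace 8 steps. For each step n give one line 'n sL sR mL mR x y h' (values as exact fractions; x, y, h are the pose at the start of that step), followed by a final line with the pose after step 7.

0 40/397 8/41 -768/16277 -4/41 -7 -5 N
1 20/137 20/113 -240/15481 -10/113 -7 -6 E
2 8/41 40/409 816/16769 -20/409 -8 -6 S
3 5/41 10/97 75/7954 -5/97 -8 -5 W
4 40/397 8/41 -768/16277 -4/41 -7 -5 N
5 20/137 20/113 -240/15481 -10/113 -7 -6 E
6 8/41 40/409 816/16769 -20/409 -8 -6 S
7 5/41 10/97 75/7954 -5/97 -8 -5 W
final -7 -5 N

n=0: pose=(-7,-5,N); sL=40/397, sR=8/41; mL=-768/16277, mR=-4/41; mL+mR=-2356/16277 → advance -1; mR−mL=-20/397 → turn -1·90°
n=1: pose=(-7,-6,E); sL=20/137, sR=20/113; mL=-240/15481, mR=-10/113; mL+mR=-1610/15481 → advance -1; mR−mL=-10/137 → turn -1·90°
n=2: pose=(-8,-6,S); sL=8/41, sR=40/409; mL=816/16769, mR=-20/409; mL+mR=-4/16769 → advance -1; mR−mL=-4/41 → turn -1·90°
n=3: pose=(-8,-5,W); sL=5/41, sR=10/97; mL=75/7954, mR=-5/97; mL+mR=-335/7954 → advance -1; mR−mL=-5/82 → turn -1·90°
n=4: pose=(-7,-5,N); sL=40/397, sR=8/41; mL=-768/16277, mR=-4/41; mL+mR=-2356/16277 → advance -1; mR−mL=-20/397 → turn -1·90°
n=5: pose=(-7,-6,E); sL=20/137, sR=20/113; mL=-240/15481, mR=-10/113; mL+mR=-1610/15481 → advance -1; mR−mL=-10/137 → turn -1·90°
n=6: pose=(-8,-6,S); sL=8/41, sR=40/409; mL=816/16769, mR=-20/409; mL+mR=-4/16769 → advance -1; mR−mL=-4/41 → turn -1·90°
n=7: pose=(-8,-5,W); sL=5/41, sR=10/97; mL=75/7954, mR=-5/97; mL+mR=-335/7954 → advance -1; mR−mL=-5/82 → turn -1·90°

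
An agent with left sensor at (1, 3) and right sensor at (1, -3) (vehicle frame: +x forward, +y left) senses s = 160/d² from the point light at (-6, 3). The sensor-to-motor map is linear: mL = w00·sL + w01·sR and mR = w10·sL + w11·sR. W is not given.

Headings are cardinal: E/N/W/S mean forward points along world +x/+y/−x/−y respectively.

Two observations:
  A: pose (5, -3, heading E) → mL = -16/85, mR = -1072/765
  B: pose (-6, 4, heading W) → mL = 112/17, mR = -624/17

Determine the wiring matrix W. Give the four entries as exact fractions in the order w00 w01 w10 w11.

obs A: pose=(5,-3,E) → sL=160/153, sR=32/45, mL=-16/85, mR=-1072/765
obs B: pose=(-6,4,W) → sL=32, sR=160/17, mL=112/17, mR=-624/17
sensor matrix S = [[160/153, 32/45], [32, 160/17]]; det S = -167936/13005
solve [mL_A; mL_B] = S·[w00; w01] and [mR_A; mR_B] = S·[w10; w11]:
  w00 = 1/2, w01 = -1, w10 = -1, w11 = -1/2

1/2 -1 -1 -1/2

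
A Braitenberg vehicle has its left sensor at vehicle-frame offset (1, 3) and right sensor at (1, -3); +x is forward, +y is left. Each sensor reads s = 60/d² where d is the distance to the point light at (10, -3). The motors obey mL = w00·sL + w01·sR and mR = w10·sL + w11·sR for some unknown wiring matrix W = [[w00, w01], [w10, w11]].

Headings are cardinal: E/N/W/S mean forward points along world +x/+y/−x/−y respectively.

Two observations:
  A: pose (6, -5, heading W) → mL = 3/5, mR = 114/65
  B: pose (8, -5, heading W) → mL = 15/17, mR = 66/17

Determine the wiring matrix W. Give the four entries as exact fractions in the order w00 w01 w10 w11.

obs A: pose=(6,-5,W) → sL=6/5, sR=30/13, mL=3/5, mR=114/65
obs B: pose=(8,-5,W) → sL=30/17, sR=6, mL=15/17, mR=66/17
sensor matrix S = [[6/5, 30/13], [30/17, 6]]; det S = 3456/1105
solve [mL_A; mL_B] = S·[w00; w01] and [mR_A; mR_B] = S·[w10; w11]:
  w00 = 1/2, w01 = 0, w10 = 1/2, w11 = 1/2

1/2 0 1/2 1/2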